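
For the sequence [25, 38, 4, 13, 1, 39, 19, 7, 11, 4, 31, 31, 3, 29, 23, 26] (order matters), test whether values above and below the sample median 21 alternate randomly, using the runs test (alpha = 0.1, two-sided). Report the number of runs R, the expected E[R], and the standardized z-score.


Step 1: Compute median = 21; label A = above, B = below.
Labels in order: AABBBABBBBAABAAA  (n_A = 8, n_B = 8)
Step 2: Count runs R = 7.
Step 3: Under H0 (random ordering), E[R] = 2*n_A*n_B/(n_A+n_B) + 1 = 2*8*8/16 + 1 = 9.0000.
        Var[R] = 2*n_A*n_B*(2*n_A*n_B - n_A - n_B) / ((n_A+n_B)^2 * (n_A+n_B-1)) = 14336/3840 = 3.7333.
        SD[R] = 1.9322.
Step 4: Continuity-corrected z = (R + 0.5 - E[R]) / SD[R] = (7 + 0.5 - 9.0000) / 1.9322 = -0.7763.
Step 5: Two-sided p-value via normal approximation = 2*(1 - Phi(|z|)) = 0.437558.
Step 6: alpha = 0.1. fail to reject H0.

R = 7, z = -0.7763, p = 0.437558, fail to reject H0.


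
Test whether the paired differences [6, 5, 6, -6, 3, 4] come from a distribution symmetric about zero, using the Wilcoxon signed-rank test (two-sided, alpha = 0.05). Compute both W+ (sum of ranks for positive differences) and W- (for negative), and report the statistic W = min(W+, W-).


Step 1: Drop any zero differences (none here) and take |d_i|.
|d| = [6, 5, 6, 6, 3, 4]
Step 2: Midrank |d_i| (ties get averaged ranks).
ranks: |6|->5, |5|->3, |6|->5, |6|->5, |3|->1, |4|->2
Step 3: Attach original signs; sum ranks with positive sign and with negative sign.
W+ = 5 + 3 + 5 + 1 + 2 = 16
W- = 5 = 5
(Check: W+ + W- = 21 should equal n(n+1)/2 = 21.)
Step 4: Test statistic W = min(W+, W-) = 5.
Step 5: Ties in |d|, so use the tie-corrected normal approximation.
        E[W] = n(n+1)/4 = 6*7/4 = 10.5.
        Tie groups: |d|=6 (t=3); sum(t^3 - t) = 24.
        Var[W] = n(n+1)(2n+1)/24 - sum(t^3-t)/48 = 546/24 - 24/48 = 22.25.
        z = (W - E[W]) / sqrt(Var[W]) = (5 - 10.5) / 4.7170 = -1.1660.
        Two-sided p = 2*Phi(z) = 0.243615.
Step 6: alpha = 0.05. fail to reject H0.

W+ = 16, W- = 5, W = min = 5, p = 0.243615, fail to reject H0.


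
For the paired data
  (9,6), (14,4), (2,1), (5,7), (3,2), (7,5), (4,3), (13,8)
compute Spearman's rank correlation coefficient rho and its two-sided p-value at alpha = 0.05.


Step 1: Rank x and y separately (midranks; no ties here).
rank(x): 9->6, 14->8, 2->1, 5->4, 3->2, 7->5, 4->3, 13->7
rank(y): 6->6, 4->4, 1->1, 7->7, 2->2, 5->5, 3->3, 8->8
Step 2: d_i = R_x(i) - R_y(i); compute d_i^2.
  (6-6)^2=0, (8-4)^2=16, (1-1)^2=0, (4-7)^2=9, (2-2)^2=0, (5-5)^2=0, (3-3)^2=0, (7-8)^2=1
sum(d^2) = 26.
Step 3: rho = 1 - 6*26 / (8*(8^2 - 1)) = 1 - 156/504 = 0.690476.
Step 4: Under H0, t = rho * sqrt((n-2)/(1-rho^2)) = 2.3382 ~ t(6).
Step 5: Two-sided p-value from the t-distribution with 6 df = 0.057990.
Step 6: alpha = 0.05. fail to reject H0.

rho = 0.6905, p = 0.057990, fail to reject H0 at alpha = 0.05.


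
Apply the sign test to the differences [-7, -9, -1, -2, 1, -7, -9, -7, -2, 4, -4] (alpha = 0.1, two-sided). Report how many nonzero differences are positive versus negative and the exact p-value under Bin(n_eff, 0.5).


Step 1: Discard zero differences. Original n = 11; n_eff = number of nonzero differences = 11.
Nonzero differences (with sign): -7, -9, -1, -2, +1, -7, -9, -7, -2, +4, -4
Step 2: Count signs: positive = 2, negative = 9.
Step 3: Under H0: P(positive) = 0.5, so the number of positives S ~ Bin(11, 0.5).
Step 4: Two-sided exact p-value = sum of Bin(11,0.5) probabilities at or below the observed probability = 0.065430.
Step 5: alpha = 0.1. reject H0.

n_eff = 11, pos = 2, neg = 9, p = 0.065430, reject H0.


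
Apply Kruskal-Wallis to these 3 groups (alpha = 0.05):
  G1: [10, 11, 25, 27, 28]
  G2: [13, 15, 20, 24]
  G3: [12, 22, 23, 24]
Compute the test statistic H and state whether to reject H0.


Step 1: Combine all N = 13 observations and assign midranks.
sorted (value, group, rank): (10,G1,1), (11,G1,2), (12,G3,3), (13,G2,4), (15,G2,5), (20,G2,6), (22,G3,7), (23,G3,8), (24,G2,9.5), (24,G3,9.5), (25,G1,11), (27,G1,12), (28,G1,13)
Step 2: Sum ranks within each group.
R_1 = 39 (n_1 = 5)
R_2 = 24.5 (n_2 = 4)
R_3 = 27.5 (n_3 = 4)
Step 3: H = 12/(N(N+1)) * sum(R_i^2/n_i) - 3(N+1)
     = 12/(13*14) * (39^2/5 + 24.5^2/4 + 27.5^2/4) - 3*14
     = 0.065934 * 643.325 - 42
     = 0.417033.
Step 4: Ties present; correction factor C = 1 - 6/(13^3 - 13) = 0.997253. Corrected H = 0.417033 / 0.997253 = 0.418182.
Step 5: Under H0, H ~ chi^2(2); p-value = 0.811321.
Step 6: alpha = 0.05. fail to reject H0.

H = 0.4182, df = 2, p = 0.811321, fail to reject H0.


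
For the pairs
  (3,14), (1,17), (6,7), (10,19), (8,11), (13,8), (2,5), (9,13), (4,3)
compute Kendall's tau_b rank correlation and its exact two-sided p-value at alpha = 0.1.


Step 1: Enumerate the 36 unordered pairs (i,j) with i<j and classify each by sign(x_j-x_i) * sign(y_j-y_i).
  (1,2):dx=-2,dy=+3->D; (1,3):dx=+3,dy=-7->D; (1,4):dx=+7,dy=+5->C; (1,5):dx=+5,dy=-3->D
  (1,6):dx=+10,dy=-6->D; (1,7):dx=-1,dy=-9->C; (1,8):dx=+6,dy=-1->D; (1,9):dx=+1,dy=-11->D
  (2,3):dx=+5,dy=-10->D; (2,4):dx=+9,dy=+2->C; (2,5):dx=+7,dy=-6->D; (2,6):dx=+12,dy=-9->D
  (2,7):dx=+1,dy=-12->D; (2,8):dx=+8,dy=-4->D; (2,9):dx=+3,dy=-14->D; (3,4):dx=+4,dy=+12->C
  (3,5):dx=+2,dy=+4->C; (3,6):dx=+7,dy=+1->C; (3,7):dx=-4,dy=-2->C; (3,8):dx=+3,dy=+6->C
  (3,9):dx=-2,dy=-4->C; (4,5):dx=-2,dy=-8->C; (4,6):dx=+3,dy=-11->D; (4,7):dx=-8,dy=-14->C
  (4,8):dx=-1,dy=-6->C; (4,9):dx=-6,dy=-16->C; (5,6):dx=+5,dy=-3->D; (5,7):dx=-6,dy=-6->C
  (5,8):dx=+1,dy=+2->C; (5,9):dx=-4,dy=-8->C; (6,7):dx=-11,dy=-3->C; (6,8):dx=-4,dy=+5->D
  (6,9):dx=-9,dy=-5->C; (7,8):dx=+7,dy=+8->C; (7,9):dx=+2,dy=-2->D; (8,9):dx=-5,dy=-10->C
Step 2: C = 20, D = 16, total pairs = 36.
Step 3: tau = (C - D)/(n(n-1)/2) = (20 - 16)/36 = 0.111111.
Step 4: Exact two-sided p-value (enumerate n! = 362880 permutations of y under H0): p = 0.761414.
Step 5: alpha = 0.1. fail to reject H0.

tau_b = 0.1111 (C=20, D=16), p = 0.761414, fail to reject H0.


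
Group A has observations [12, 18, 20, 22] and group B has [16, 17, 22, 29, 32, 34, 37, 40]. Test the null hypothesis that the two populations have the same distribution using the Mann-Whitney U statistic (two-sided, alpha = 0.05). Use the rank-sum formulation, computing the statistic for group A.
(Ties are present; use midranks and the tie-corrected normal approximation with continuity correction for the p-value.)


Step 1: Combine and sort all 12 observations; assign midranks.
sorted (value, group): (12,X), (16,Y), (17,Y), (18,X), (20,X), (22,X), (22,Y), (29,Y), (32,Y), (34,Y), (37,Y), (40,Y)
ranks: 12->1, 16->2, 17->3, 18->4, 20->5, 22->6.5, 22->6.5, 29->8, 32->9, 34->10, 37->11, 40->12
Step 2: Rank sum for X: R1 = 1 + 4 + 5 + 6.5 = 16.5.
Step 3: U_X = R1 - n1(n1+1)/2 = 16.5 - 4*5/2 = 16.5 - 10 = 6.5.
       U_Y = n1*n2 - U_X = 32 - 6.5 = 25.5.
Step 4: Ties are present, so use the tie-corrected normal approximation (with continuity correction) for the p-value.
Step 5: p-value = 0.125707; compare to alpha = 0.05. fail to reject H0.

U_X = 6.5, p = 0.125707, fail to reject H0 at alpha = 0.05.


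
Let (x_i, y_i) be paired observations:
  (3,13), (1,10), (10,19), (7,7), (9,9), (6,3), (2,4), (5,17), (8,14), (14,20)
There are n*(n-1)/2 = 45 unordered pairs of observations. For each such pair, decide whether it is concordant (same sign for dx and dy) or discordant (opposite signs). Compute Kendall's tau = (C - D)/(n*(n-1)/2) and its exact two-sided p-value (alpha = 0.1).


Step 1: Enumerate the 45 unordered pairs (i,j) with i<j and classify each by sign(x_j-x_i) * sign(y_j-y_i).
  (1,2):dx=-2,dy=-3->C; (1,3):dx=+7,dy=+6->C; (1,4):dx=+4,dy=-6->D; (1,5):dx=+6,dy=-4->D
  (1,6):dx=+3,dy=-10->D; (1,7):dx=-1,dy=-9->C; (1,8):dx=+2,dy=+4->C; (1,9):dx=+5,dy=+1->C
  (1,10):dx=+11,dy=+7->C; (2,3):dx=+9,dy=+9->C; (2,4):dx=+6,dy=-3->D; (2,5):dx=+8,dy=-1->D
  (2,6):dx=+5,dy=-7->D; (2,7):dx=+1,dy=-6->D; (2,8):dx=+4,dy=+7->C; (2,9):dx=+7,dy=+4->C
  (2,10):dx=+13,dy=+10->C; (3,4):dx=-3,dy=-12->C; (3,5):dx=-1,dy=-10->C; (3,6):dx=-4,dy=-16->C
  (3,7):dx=-8,dy=-15->C; (3,8):dx=-5,dy=-2->C; (3,9):dx=-2,dy=-5->C; (3,10):dx=+4,dy=+1->C
  (4,5):dx=+2,dy=+2->C; (4,6):dx=-1,dy=-4->C; (4,7):dx=-5,dy=-3->C; (4,8):dx=-2,dy=+10->D
  (4,9):dx=+1,dy=+7->C; (4,10):dx=+7,dy=+13->C; (5,6):dx=-3,dy=-6->C; (5,7):dx=-7,dy=-5->C
  (5,8):dx=-4,dy=+8->D; (5,9):dx=-1,dy=+5->D; (5,10):dx=+5,dy=+11->C; (6,7):dx=-4,dy=+1->D
  (6,8):dx=-1,dy=+14->D; (6,9):dx=+2,dy=+11->C; (6,10):dx=+8,dy=+17->C; (7,8):dx=+3,dy=+13->C
  (7,9):dx=+6,dy=+10->C; (7,10):dx=+12,dy=+16->C; (8,9):dx=+3,dy=-3->D; (8,10):dx=+9,dy=+3->C
  (9,10):dx=+6,dy=+6->C
Step 2: C = 32, D = 13, total pairs = 45.
Step 3: tau = (C - D)/(n(n-1)/2) = (32 - 13)/45 = 0.422222.
Step 4: Exact two-sided p-value (enumerate n! = 3628800 permutations of y under H0): p = 0.108313.
Step 5: alpha = 0.1. fail to reject H0.

tau_b = 0.4222 (C=32, D=13), p = 0.108313, fail to reject H0.


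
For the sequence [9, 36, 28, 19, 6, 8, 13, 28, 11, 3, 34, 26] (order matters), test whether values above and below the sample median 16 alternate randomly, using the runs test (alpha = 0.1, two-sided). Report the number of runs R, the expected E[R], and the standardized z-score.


Step 1: Compute median = 16; label A = above, B = below.
Labels in order: BAAABBBABBAA  (n_A = 6, n_B = 6)
Step 2: Count runs R = 6.
Step 3: Under H0 (random ordering), E[R] = 2*n_A*n_B/(n_A+n_B) + 1 = 2*6*6/12 + 1 = 7.0000.
        Var[R] = 2*n_A*n_B*(2*n_A*n_B - n_A - n_B) / ((n_A+n_B)^2 * (n_A+n_B-1)) = 4320/1584 = 2.7273.
        SD[R] = 1.6514.
Step 4: Continuity-corrected z = (R + 0.5 - E[R]) / SD[R] = (6 + 0.5 - 7.0000) / 1.6514 = -0.3028.
Step 5: Two-sided p-value via normal approximation = 2*(1 - Phi(|z|)) = 0.762069.
Step 6: alpha = 0.1. fail to reject H0.

R = 6, z = -0.3028, p = 0.762069, fail to reject H0.


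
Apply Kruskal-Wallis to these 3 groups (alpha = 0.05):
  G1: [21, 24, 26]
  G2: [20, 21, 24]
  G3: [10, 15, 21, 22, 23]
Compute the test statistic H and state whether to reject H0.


Step 1: Combine all N = 11 observations and assign midranks.
sorted (value, group, rank): (10,G3,1), (15,G3,2), (20,G2,3), (21,G1,5), (21,G2,5), (21,G3,5), (22,G3,7), (23,G3,8), (24,G1,9.5), (24,G2,9.5), (26,G1,11)
Step 2: Sum ranks within each group.
R_1 = 25.5 (n_1 = 3)
R_2 = 17.5 (n_2 = 3)
R_3 = 23 (n_3 = 5)
Step 3: H = 12/(N(N+1)) * sum(R_i^2/n_i) - 3(N+1)
     = 12/(11*12) * (25.5^2/3 + 17.5^2/3 + 23^2/5) - 3*12
     = 0.090909 * 424.633 - 36
     = 2.603030.
Step 4: Ties present; correction factor C = 1 - 30/(11^3 - 11) = 0.977273. Corrected H = 2.603030 / 0.977273 = 2.663566.
Step 5: Under H0, H ~ chi^2(2); p-value = 0.264006.
Step 6: alpha = 0.05. fail to reject H0.

H = 2.6636, df = 2, p = 0.264006, fail to reject H0.


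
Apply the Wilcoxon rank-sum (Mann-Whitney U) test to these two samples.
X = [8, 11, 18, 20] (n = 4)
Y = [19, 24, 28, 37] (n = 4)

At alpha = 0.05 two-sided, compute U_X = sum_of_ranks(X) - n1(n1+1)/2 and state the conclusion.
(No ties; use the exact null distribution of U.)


Step 1: Combine and sort all 8 observations; assign midranks.
sorted (value, group): (8,X), (11,X), (18,X), (19,Y), (20,X), (24,Y), (28,Y), (37,Y)
ranks: 8->1, 11->2, 18->3, 19->4, 20->5, 24->6, 28->7, 37->8
Step 2: Rank sum for X: R1 = 1 + 2 + 3 + 5 = 11.
Step 3: U_X = R1 - n1(n1+1)/2 = 11 - 4*5/2 = 11 - 10 = 1.
       U_Y = n1*n2 - U_X = 16 - 1 = 15.
Step 4: No ties, so the exact null distribution of U (based on enumerating the C(8,4) = 70 equally likely rank assignments) gives the two-sided p-value.
Step 5: p-value = 0.057143; compare to alpha = 0.05. fail to reject H0.

U_X = 1, p = 0.057143, fail to reject H0 at alpha = 0.05.


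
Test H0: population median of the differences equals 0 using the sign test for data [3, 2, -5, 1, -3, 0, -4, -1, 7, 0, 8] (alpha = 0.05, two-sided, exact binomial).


Step 1: Discard zero differences. Original n = 11; n_eff = number of nonzero differences = 9.
Nonzero differences (with sign): +3, +2, -5, +1, -3, -4, -1, +7, +8
Step 2: Count signs: positive = 5, negative = 4.
Step 3: Under H0: P(positive) = 0.5, so the number of positives S ~ Bin(9, 0.5).
Step 4: Two-sided exact p-value = sum of Bin(9,0.5) probabilities at or below the observed probability = 1.000000.
Step 5: alpha = 0.05. fail to reject H0.

n_eff = 9, pos = 5, neg = 4, p = 1.000000, fail to reject H0.


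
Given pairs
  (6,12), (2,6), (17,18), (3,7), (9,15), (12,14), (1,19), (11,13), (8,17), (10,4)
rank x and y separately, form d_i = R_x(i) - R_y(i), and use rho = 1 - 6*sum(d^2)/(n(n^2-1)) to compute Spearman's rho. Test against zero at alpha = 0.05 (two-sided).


Step 1: Rank x and y separately (midranks; no ties here).
rank(x): 6->4, 2->2, 17->10, 3->3, 9->6, 12->9, 1->1, 11->8, 8->5, 10->7
rank(y): 12->4, 6->2, 18->9, 7->3, 15->7, 14->6, 19->10, 13->5, 17->8, 4->1
Step 2: d_i = R_x(i) - R_y(i); compute d_i^2.
  (4-4)^2=0, (2-2)^2=0, (10-9)^2=1, (3-3)^2=0, (6-7)^2=1, (9-6)^2=9, (1-10)^2=81, (8-5)^2=9, (5-8)^2=9, (7-1)^2=36
sum(d^2) = 146.
Step 3: rho = 1 - 6*146 / (10*(10^2 - 1)) = 1 - 876/990 = 0.115152.
Step 4: Under H0, t = rho * sqrt((n-2)/(1-rho^2)) = 0.3279 ~ t(8).
Step 5: Two-sided p-value from the t-distribution with 8 df = 0.751420.
Step 6: alpha = 0.05. fail to reject H0.

rho = 0.1152, p = 0.751420, fail to reject H0 at alpha = 0.05.


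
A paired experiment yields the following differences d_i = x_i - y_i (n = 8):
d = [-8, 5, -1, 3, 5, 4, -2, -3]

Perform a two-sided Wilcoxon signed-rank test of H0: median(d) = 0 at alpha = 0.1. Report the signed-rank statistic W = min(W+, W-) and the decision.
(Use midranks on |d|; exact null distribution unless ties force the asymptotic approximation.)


Step 1: Drop any zero differences (none here) and take |d_i|.
|d| = [8, 5, 1, 3, 5, 4, 2, 3]
Step 2: Midrank |d_i| (ties get averaged ranks).
ranks: |8|->8, |5|->6.5, |1|->1, |3|->3.5, |5|->6.5, |4|->5, |2|->2, |3|->3.5
Step 3: Attach original signs; sum ranks with positive sign and with negative sign.
W+ = 6.5 + 3.5 + 6.5 + 5 = 21.5
W- = 8 + 1 + 2 + 3.5 = 14.5
(Check: W+ + W- = 36 should equal n(n+1)/2 = 36.)
Step 4: Test statistic W = min(W+, W-) = 14.5.
Step 5: Ties in |d|, so use the tie-corrected normal approximation.
        E[W] = n(n+1)/4 = 8*9/4 = 18.
        Tie groups: |d|=3 (t=2), |d|=5 (t=2); sum(t^3 - t) = 12.
        Var[W] = n(n+1)(2n+1)/24 - sum(t^3-t)/48 = 1224/24 - 12/48 = 50.75.
        z = (W - E[W]) / sqrt(Var[W]) = (14.5 - 18) / 7.1239 = -0.4913.
        Two-sided p = 2*Phi(z) = 0.623212.
Step 6: alpha = 0.1. fail to reject H0.

W+ = 21.5, W- = 14.5, W = min = 14.5, p = 0.623212, fail to reject H0.


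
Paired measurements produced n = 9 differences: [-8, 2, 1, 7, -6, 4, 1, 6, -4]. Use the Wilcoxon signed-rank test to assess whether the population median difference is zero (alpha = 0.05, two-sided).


Step 1: Drop any zero differences (none here) and take |d_i|.
|d| = [8, 2, 1, 7, 6, 4, 1, 6, 4]
Step 2: Midrank |d_i| (ties get averaged ranks).
ranks: |8|->9, |2|->3, |1|->1.5, |7|->8, |6|->6.5, |4|->4.5, |1|->1.5, |6|->6.5, |4|->4.5
Step 3: Attach original signs; sum ranks with positive sign and with negative sign.
W+ = 3 + 1.5 + 8 + 4.5 + 1.5 + 6.5 = 25
W- = 9 + 6.5 + 4.5 = 20
(Check: W+ + W- = 45 should equal n(n+1)/2 = 45.)
Step 4: Test statistic W = min(W+, W-) = 20.
Step 5: Ties in |d|, so use the tie-corrected normal approximation.
        E[W] = n(n+1)/4 = 9*10/4 = 22.5.
        Tie groups: |d|=1 (t=2), |d|=4 (t=2), |d|=6 (t=2); sum(t^3 - t) = 18.
        Var[W] = n(n+1)(2n+1)/24 - sum(t^3-t)/48 = 1710/24 - 18/48 = 70.875.
        z = (W - E[W]) / sqrt(Var[W]) = (20 - 22.5) / 8.4187 = -0.2970.
        Two-sided p = 2*Phi(z) = 0.766499.
Step 6: alpha = 0.05. fail to reject H0.

W+ = 25, W- = 20, W = min = 20, p = 0.766499, fail to reject H0.


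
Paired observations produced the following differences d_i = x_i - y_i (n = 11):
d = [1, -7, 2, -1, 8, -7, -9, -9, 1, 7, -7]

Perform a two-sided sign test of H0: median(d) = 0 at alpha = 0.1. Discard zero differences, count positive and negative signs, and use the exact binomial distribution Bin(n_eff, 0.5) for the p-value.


Step 1: Discard zero differences. Original n = 11; n_eff = number of nonzero differences = 11.
Nonzero differences (with sign): +1, -7, +2, -1, +8, -7, -9, -9, +1, +7, -7
Step 2: Count signs: positive = 5, negative = 6.
Step 3: Under H0: P(positive) = 0.5, so the number of positives S ~ Bin(11, 0.5).
Step 4: Two-sided exact p-value = sum of Bin(11,0.5) probabilities at or below the observed probability = 1.000000.
Step 5: alpha = 0.1. fail to reject H0.

n_eff = 11, pos = 5, neg = 6, p = 1.000000, fail to reject H0.


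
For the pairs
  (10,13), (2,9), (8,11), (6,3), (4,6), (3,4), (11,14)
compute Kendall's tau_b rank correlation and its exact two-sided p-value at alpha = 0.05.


Step 1: Enumerate the 21 unordered pairs (i,j) with i<j and classify each by sign(x_j-x_i) * sign(y_j-y_i).
  (1,2):dx=-8,dy=-4->C; (1,3):dx=-2,dy=-2->C; (1,4):dx=-4,dy=-10->C; (1,5):dx=-6,dy=-7->C
  (1,6):dx=-7,dy=-9->C; (1,7):dx=+1,dy=+1->C; (2,3):dx=+6,dy=+2->C; (2,4):dx=+4,dy=-6->D
  (2,5):dx=+2,dy=-3->D; (2,6):dx=+1,dy=-5->D; (2,7):dx=+9,dy=+5->C; (3,4):dx=-2,dy=-8->C
  (3,5):dx=-4,dy=-5->C; (3,6):dx=-5,dy=-7->C; (3,7):dx=+3,dy=+3->C; (4,5):dx=-2,dy=+3->D
  (4,6):dx=-3,dy=+1->D; (4,7):dx=+5,dy=+11->C; (5,6):dx=-1,dy=-2->C; (5,7):dx=+7,dy=+8->C
  (6,7):dx=+8,dy=+10->C
Step 2: C = 16, D = 5, total pairs = 21.
Step 3: tau = (C - D)/(n(n-1)/2) = (16 - 5)/21 = 0.523810.
Step 4: Exact two-sided p-value (enumerate n! = 5040 permutations of y under H0): p = 0.136111.
Step 5: alpha = 0.05. fail to reject H0.

tau_b = 0.5238 (C=16, D=5), p = 0.136111, fail to reject H0.


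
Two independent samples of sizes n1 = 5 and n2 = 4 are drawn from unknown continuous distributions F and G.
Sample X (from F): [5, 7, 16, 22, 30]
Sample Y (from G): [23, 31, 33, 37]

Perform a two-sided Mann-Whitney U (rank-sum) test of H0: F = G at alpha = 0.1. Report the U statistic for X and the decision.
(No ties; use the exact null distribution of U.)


Step 1: Combine and sort all 9 observations; assign midranks.
sorted (value, group): (5,X), (7,X), (16,X), (22,X), (23,Y), (30,X), (31,Y), (33,Y), (37,Y)
ranks: 5->1, 7->2, 16->3, 22->4, 23->5, 30->6, 31->7, 33->8, 37->9
Step 2: Rank sum for X: R1 = 1 + 2 + 3 + 4 + 6 = 16.
Step 3: U_X = R1 - n1(n1+1)/2 = 16 - 5*6/2 = 16 - 15 = 1.
       U_Y = n1*n2 - U_X = 20 - 1 = 19.
Step 4: No ties, so the exact null distribution of U (based on enumerating the C(9,5) = 126 equally likely rank assignments) gives the two-sided p-value.
Step 5: p-value = 0.031746; compare to alpha = 0.1. reject H0.

U_X = 1, p = 0.031746, reject H0 at alpha = 0.1.


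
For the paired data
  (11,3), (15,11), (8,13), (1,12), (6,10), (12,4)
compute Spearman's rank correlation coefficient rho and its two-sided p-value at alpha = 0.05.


Step 1: Rank x and y separately (midranks; no ties here).
rank(x): 11->4, 15->6, 8->3, 1->1, 6->2, 12->5
rank(y): 3->1, 11->4, 13->6, 12->5, 10->3, 4->2
Step 2: d_i = R_x(i) - R_y(i); compute d_i^2.
  (4-1)^2=9, (6-4)^2=4, (3-6)^2=9, (1-5)^2=16, (2-3)^2=1, (5-2)^2=9
sum(d^2) = 48.
Step 3: rho = 1 - 6*48 / (6*(6^2 - 1)) = 1 - 288/210 = -0.371429.
Step 4: Under H0, t = rho * sqrt((n-2)/(1-rho^2)) = -0.8001 ~ t(4).
Step 5: Two-sided p-value from the t-distribution with 4 df = 0.468478.
Step 6: alpha = 0.05. fail to reject H0.

rho = -0.3714, p = 0.468478, fail to reject H0 at alpha = 0.05.


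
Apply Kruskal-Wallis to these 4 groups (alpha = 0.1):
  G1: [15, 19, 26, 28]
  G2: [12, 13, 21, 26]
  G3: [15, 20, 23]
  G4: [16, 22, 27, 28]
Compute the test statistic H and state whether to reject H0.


Step 1: Combine all N = 15 observations and assign midranks.
sorted (value, group, rank): (12,G2,1), (13,G2,2), (15,G1,3.5), (15,G3,3.5), (16,G4,5), (19,G1,6), (20,G3,7), (21,G2,8), (22,G4,9), (23,G3,10), (26,G1,11.5), (26,G2,11.5), (27,G4,13), (28,G1,14.5), (28,G4,14.5)
Step 2: Sum ranks within each group.
R_1 = 35.5 (n_1 = 4)
R_2 = 22.5 (n_2 = 4)
R_3 = 20.5 (n_3 = 3)
R_4 = 41.5 (n_4 = 4)
Step 3: H = 12/(N(N+1)) * sum(R_i^2/n_i) - 3(N+1)
     = 12/(15*16) * (35.5^2/4 + 22.5^2/4 + 20.5^2/3 + 41.5^2/4) - 3*16
     = 0.050000 * 1012.27 - 48
     = 2.613542.
Step 4: Ties present; correction factor C = 1 - 18/(15^3 - 15) = 0.994643. Corrected H = 2.613542 / 0.994643 = 2.627618.
Step 5: Under H0, H ~ chi^2(3); p-value = 0.452668.
Step 6: alpha = 0.1. fail to reject H0.

H = 2.6276, df = 3, p = 0.452668, fail to reject H0.


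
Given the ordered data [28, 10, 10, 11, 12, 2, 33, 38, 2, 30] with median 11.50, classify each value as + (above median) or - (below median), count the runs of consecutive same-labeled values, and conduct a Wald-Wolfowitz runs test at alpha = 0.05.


Step 1: Compute median = 11.50; label A = above, B = below.
Labels in order: ABBBABAABA  (n_A = 5, n_B = 5)
Step 2: Count runs R = 7.
Step 3: Under H0 (random ordering), E[R] = 2*n_A*n_B/(n_A+n_B) + 1 = 2*5*5/10 + 1 = 6.0000.
        Var[R] = 2*n_A*n_B*(2*n_A*n_B - n_A - n_B) / ((n_A+n_B)^2 * (n_A+n_B-1)) = 2000/900 = 2.2222.
        SD[R] = 1.4907.
Step 4: Continuity-corrected z = (R - 0.5 - E[R]) / SD[R] = (7 - 0.5 - 6.0000) / 1.4907 = 0.3354.
Step 5: Two-sided p-value via normal approximation = 2*(1 - Phi(|z|)) = 0.737316.
Step 6: alpha = 0.05. fail to reject H0.

R = 7, z = 0.3354, p = 0.737316, fail to reject H0.


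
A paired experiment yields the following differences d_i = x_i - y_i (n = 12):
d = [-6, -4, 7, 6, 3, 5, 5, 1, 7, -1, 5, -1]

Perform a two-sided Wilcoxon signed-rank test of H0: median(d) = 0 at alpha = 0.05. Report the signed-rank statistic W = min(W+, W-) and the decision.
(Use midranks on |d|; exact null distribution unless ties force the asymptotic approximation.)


Step 1: Drop any zero differences (none here) and take |d_i|.
|d| = [6, 4, 7, 6, 3, 5, 5, 1, 7, 1, 5, 1]
Step 2: Midrank |d_i| (ties get averaged ranks).
ranks: |6|->9.5, |4|->5, |7|->11.5, |6|->9.5, |3|->4, |5|->7, |5|->7, |1|->2, |7|->11.5, |1|->2, |5|->7, |1|->2
Step 3: Attach original signs; sum ranks with positive sign and with negative sign.
W+ = 11.5 + 9.5 + 4 + 7 + 7 + 2 + 11.5 + 7 = 59.5
W- = 9.5 + 5 + 2 + 2 = 18.5
(Check: W+ + W- = 78 should equal n(n+1)/2 = 78.)
Step 4: Test statistic W = min(W+, W-) = 18.5.
Step 5: Ties in |d|, so use the tie-corrected normal approximation.
        E[W] = n(n+1)/4 = 12*13/4 = 39.
        Tie groups: |d|=1 (t=3), |d|=5 (t=3), |d|=6 (t=2), |d|=7 (t=2); sum(t^3 - t) = 60.
        Var[W] = n(n+1)(2n+1)/24 - sum(t^3-t)/48 = 3900/24 - 60/48 = 161.25.
        z = (W - E[W]) / sqrt(Var[W]) = (18.5 - 39) / 12.6984 = -1.6144.
        Two-sided p = 2*Phi(z) = 0.106446.
Step 6: alpha = 0.05. fail to reject H0.

W+ = 59.5, W- = 18.5, W = min = 18.5, p = 0.106446, fail to reject H0.


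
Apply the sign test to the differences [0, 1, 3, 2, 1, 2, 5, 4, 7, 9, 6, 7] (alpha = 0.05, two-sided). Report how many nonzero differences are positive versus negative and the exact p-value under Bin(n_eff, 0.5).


Step 1: Discard zero differences. Original n = 12; n_eff = number of nonzero differences = 11.
Nonzero differences (with sign): +1, +3, +2, +1, +2, +5, +4, +7, +9, +6, +7
Step 2: Count signs: positive = 11, negative = 0.
Step 3: Under H0: P(positive) = 0.5, so the number of positives S ~ Bin(11, 0.5).
Step 4: Two-sided exact p-value = sum of Bin(11,0.5) probabilities at or below the observed probability = 0.000977.
Step 5: alpha = 0.05. reject H0.

n_eff = 11, pos = 11, neg = 0, p = 0.000977, reject H0.


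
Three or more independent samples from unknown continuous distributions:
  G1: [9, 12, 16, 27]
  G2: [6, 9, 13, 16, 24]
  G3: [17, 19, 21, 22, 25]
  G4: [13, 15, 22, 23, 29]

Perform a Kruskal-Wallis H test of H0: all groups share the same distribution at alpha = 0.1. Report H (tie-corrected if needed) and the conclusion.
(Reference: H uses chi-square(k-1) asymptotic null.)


Step 1: Combine all N = 19 observations and assign midranks.
sorted (value, group, rank): (6,G2,1), (9,G1,2.5), (9,G2,2.5), (12,G1,4), (13,G2,5.5), (13,G4,5.5), (15,G4,7), (16,G1,8.5), (16,G2,8.5), (17,G3,10), (19,G3,11), (21,G3,12), (22,G3,13.5), (22,G4,13.5), (23,G4,15), (24,G2,16), (25,G3,17), (27,G1,18), (29,G4,19)
Step 2: Sum ranks within each group.
R_1 = 33 (n_1 = 4)
R_2 = 33.5 (n_2 = 5)
R_3 = 63.5 (n_3 = 5)
R_4 = 60 (n_4 = 5)
Step 3: H = 12/(N(N+1)) * sum(R_i^2/n_i) - 3(N+1)
     = 12/(19*20) * (33^2/4 + 33.5^2/5 + 63.5^2/5 + 60^2/5) - 3*20
     = 0.031579 * 2023.15 - 60
     = 3.888947.
Step 4: Ties present; correction factor C = 1 - 24/(19^3 - 19) = 0.996491. Corrected H = 3.888947 / 0.996491 = 3.902641.
Step 5: Under H0, H ~ chi^2(3); p-value = 0.272171.
Step 6: alpha = 0.1. fail to reject H0.

H = 3.9026, df = 3, p = 0.272171, fail to reject H0.


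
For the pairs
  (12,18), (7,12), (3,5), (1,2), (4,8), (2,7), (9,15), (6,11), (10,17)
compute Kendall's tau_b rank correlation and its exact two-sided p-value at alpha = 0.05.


Step 1: Enumerate the 36 unordered pairs (i,j) with i<j and classify each by sign(x_j-x_i) * sign(y_j-y_i).
  (1,2):dx=-5,dy=-6->C; (1,3):dx=-9,dy=-13->C; (1,4):dx=-11,dy=-16->C; (1,5):dx=-8,dy=-10->C
  (1,6):dx=-10,dy=-11->C; (1,7):dx=-3,dy=-3->C; (1,8):dx=-6,dy=-7->C; (1,9):dx=-2,dy=-1->C
  (2,3):dx=-4,dy=-7->C; (2,4):dx=-6,dy=-10->C; (2,5):dx=-3,dy=-4->C; (2,6):dx=-5,dy=-5->C
  (2,7):dx=+2,dy=+3->C; (2,8):dx=-1,dy=-1->C; (2,9):dx=+3,dy=+5->C; (3,4):dx=-2,dy=-3->C
  (3,5):dx=+1,dy=+3->C; (3,6):dx=-1,dy=+2->D; (3,7):dx=+6,dy=+10->C; (3,8):dx=+3,dy=+6->C
  (3,9):dx=+7,dy=+12->C; (4,5):dx=+3,dy=+6->C; (4,6):dx=+1,dy=+5->C; (4,7):dx=+8,dy=+13->C
  (4,8):dx=+5,dy=+9->C; (4,9):dx=+9,dy=+15->C; (5,6):dx=-2,dy=-1->C; (5,7):dx=+5,dy=+7->C
  (5,8):dx=+2,dy=+3->C; (5,9):dx=+6,dy=+9->C; (6,7):dx=+7,dy=+8->C; (6,8):dx=+4,dy=+4->C
  (6,9):dx=+8,dy=+10->C; (7,8):dx=-3,dy=-4->C; (7,9):dx=+1,dy=+2->C; (8,9):dx=+4,dy=+6->C
Step 2: C = 35, D = 1, total pairs = 36.
Step 3: tau = (C - D)/(n(n-1)/2) = (35 - 1)/36 = 0.944444.
Step 4: Exact two-sided p-value (enumerate n! = 362880 permutations of y under H0): p = 0.000050.
Step 5: alpha = 0.05. reject H0.

tau_b = 0.9444 (C=35, D=1), p = 0.000050, reject H0.


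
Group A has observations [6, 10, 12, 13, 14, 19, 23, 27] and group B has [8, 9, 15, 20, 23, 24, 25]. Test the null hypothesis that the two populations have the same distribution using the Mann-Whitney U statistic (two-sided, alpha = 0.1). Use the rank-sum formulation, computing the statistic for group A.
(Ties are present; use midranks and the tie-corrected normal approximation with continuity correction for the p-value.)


Step 1: Combine and sort all 15 observations; assign midranks.
sorted (value, group): (6,X), (8,Y), (9,Y), (10,X), (12,X), (13,X), (14,X), (15,Y), (19,X), (20,Y), (23,X), (23,Y), (24,Y), (25,Y), (27,X)
ranks: 6->1, 8->2, 9->3, 10->4, 12->5, 13->6, 14->7, 15->8, 19->9, 20->10, 23->11.5, 23->11.5, 24->13, 25->14, 27->15
Step 2: Rank sum for X: R1 = 1 + 4 + 5 + 6 + 7 + 9 + 11.5 + 15 = 58.5.
Step 3: U_X = R1 - n1(n1+1)/2 = 58.5 - 8*9/2 = 58.5 - 36 = 22.5.
       U_Y = n1*n2 - U_X = 56 - 22.5 = 33.5.
Step 4: Ties are present, so use the tie-corrected normal approximation (with continuity correction) for the p-value.
Step 5: p-value = 0.562485; compare to alpha = 0.1. fail to reject H0.

U_X = 22.5, p = 0.562485, fail to reject H0 at alpha = 0.1.


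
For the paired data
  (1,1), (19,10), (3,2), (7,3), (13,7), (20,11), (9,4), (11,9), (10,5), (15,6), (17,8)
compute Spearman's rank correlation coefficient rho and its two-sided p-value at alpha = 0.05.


Step 1: Rank x and y separately (midranks; no ties here).
rank(x): 1->1, 19->10, 3->2, 7->3, 13->7, 20->11, 9->4, 11->6, 10->5, 15->8, 17->9
rank(y): 1->1, 10->10, 2->2, 3->3, 7->7, 11->11, 4->4, 9->9, 5->5, 6->6, 8->8
Step 2: d_i = R_x(i) - R_y(i); compute d_i^2.
  (1-1)^2=0, (10-10)^2=0, (2-2)^2=0, (3-3)^2=0, (7-7)^2=0, (11-11)^2=0, (4-4)^2=0, (6-9)^2=9, (5-5)^2=0, (8-6)^2=4, (9-8)^2=1
sum(d^2) = 14.
Step 3: rho = 1 - 6*14 / (11*(11^2 - 1)) = 1 - 84/1320 = 0.936364.
Step 4: Under H0, t = rho * sqrt((n-2)/(1-rho^2)) = 8.0024 ~ t(9).
Step 5: Two-sided p-value from the t-distribution with 9 df = 0.000022.
Step 6: alpha = 0.05. reject H0.

rho = 0.9364, p = 0.000022, reject H0 at alpha = 0.05.


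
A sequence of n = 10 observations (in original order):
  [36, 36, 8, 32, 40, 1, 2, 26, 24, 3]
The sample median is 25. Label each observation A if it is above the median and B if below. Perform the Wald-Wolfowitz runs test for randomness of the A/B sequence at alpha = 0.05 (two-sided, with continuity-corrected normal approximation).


Step 1: Compute median = 25; label A = above, B = below.
Labels in order: AABAABBABB  (n_A = 5, n_B = 5)
Step 2: Count runs R = 6.
Step 3: Under H0 (random ordering), E[R] = 2*n_A*n_B/(n_A+n_B) + 1 = 2*5*5/10 + 1 = 6.0000.
        Var[R] = 2*n_A*n_B*(2*n_A*n_B - n_A - n_B) / ((n_A+n_B)^2 * (n_A+n_B-1)) = 2000/900 = 2.2222.
        SD[R] = 1.4907.
Step 4: R = E[R], so z = 0 with no continuity correction.
Step 5: Two-sided p-value via normal approximation = 2*(1 - Phi(|z|)) = 1.000000.
Step 6: alpha = 0.05. fail to reject H0.

R = 6, z = 0.0000, p = 1.000000, fail to reject H0.


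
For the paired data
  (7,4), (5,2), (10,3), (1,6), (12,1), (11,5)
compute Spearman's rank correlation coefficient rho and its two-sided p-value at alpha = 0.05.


Step 1: Rank x and y separately (midranks; no ties here).
rank(x): 7->3, 5->2, 10->4, 1->1, 12->6, 11->5
rank(y): 4->4, 2->2, 3->3, 6->6, 1->1, 5->5
Step 2: d_i = R_x(i) - R_y(i); compute d_i^2.
  (3-4)^2=1, (2-2)^2=0, (4-3)^2=1, (1-6)^2=25, (6-1)^2=25, (5-5)^2=0
sum(d^2) = 52.
Step 3: rho = 1 - 6*52 / (6*(6^2 - 1)) = 1 - 312/210 = -0.485714.
Step 4: Under H0, t = rho * sqrt((n-2)/(1-rho^2)) = -1.1113 ~ t(4).
Step 5: Two-sided p-value from the t-distribution with 4 df = 0.328723.
Step 6: alpha = 0.05. fail to reject H0.

rho = -0.4857, p = 0.328723, fail to reject H0 at alpha = 0.05.


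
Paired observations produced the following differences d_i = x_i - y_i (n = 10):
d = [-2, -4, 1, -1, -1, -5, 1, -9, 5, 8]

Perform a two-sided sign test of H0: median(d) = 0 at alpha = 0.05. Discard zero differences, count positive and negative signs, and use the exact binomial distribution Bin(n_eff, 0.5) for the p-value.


Step 1: Discard zero differences. Original n = 10; n_eff = number of nonzero differences = 10.
Nonzero differences (with sign): -2, -4, +1, -1, -1, -5, +1, -9, +5, +8
Step 2: Count signs: positive = 4, negative = 6.
Step 3: Under H0: P(positive) = 0.5, so the number of positives S ~ Bin(10, 0.5).
Step 4: Two-sided exact p-value = sum of Bin(10,0.5) probabilities at or below the observed probability = 0.753906.
Step 5: alpha = 0.05. fail to reject H0.

n_eff = 10, pos = 4, neg = 6, p = 0.753906, fail to reject H0.


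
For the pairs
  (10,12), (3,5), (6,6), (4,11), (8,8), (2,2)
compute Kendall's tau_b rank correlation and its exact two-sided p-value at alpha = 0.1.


Step 1: Enumerate the 15 unordered pairs (i,j) with i<j and classify each by sign(x_j-x_i) * sign(y_j-y_i).
  (1,2):dx=-7,dy=-7->C; (1,3):dx=-4,dy=-6->C; (1,4):dx=-6,dy=-1->C; (1,5):dx=-2,dy=-4->C
  (1,6):dx=-8,dy=-10->C; (2,3):dx=+3,dy=+1->C; (2,4):dx=+1,dy=+6->C; (2,5):dx=+5,dy=+3->C
  (2,6):dx=-1,dy=-3->C; (3,4):dx=-2,dy=+5->D; (3,5):dx=+2,dy=+2->C; (3,6):dx=-4,dy=-4->C
  (4,5):dx=+4,dy=-3->D; (4,6):dx=-2,dy=-9->C; (5,6):dx=-6,dy=-6->C
Step 2: C = 13, D = 2, total pairs = 15.
Step 3: tau = (C - D)/(n(n-1)/2) = (13 - 2)/15 = 0.733333.
Step 4: Exact two-sided p-value (enumerate n! = 720 permutations of y under H0): p = 0.055556.
Step 5: alpha = 0.1. reject H0.

tau_b = 0.7333 (C=13, D=2), p = 0.055556, reject H0.


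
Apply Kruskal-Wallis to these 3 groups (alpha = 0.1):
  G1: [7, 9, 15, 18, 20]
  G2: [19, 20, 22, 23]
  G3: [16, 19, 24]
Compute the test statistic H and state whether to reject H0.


Step 1: Combine all N = 12 observations and assign midranks.
sorted (value, group, rank): (7,G1,1), (9,G1,2), (15,G1,3), (16,G3,4), (18,G1,5), (19,G2,6.5), (19,G3,6.5), (20,G1,8.5), (20,G2,8.5), (22,G2,10), (23,G2,11), (24,G3,12)
Step 2: Sum ranks within each group.
R_1 = 19.5 (n_1 = 5)
R_2 = 36 (n_2 = 4)
R_3 = 22.5 (n_3 = 3)
Step 3: H = 12/(N(N+1)) * sum(R_i^2/n_i) - 3(N+1)
     = 12/(12*13) * (19.5^2/5 + 36^2/4 + 22.5^2/3) - 3*13
     = 0.076923 * 568.8 - 39
     = 4.753846.
Step 4: Ties present; correction factor C = 1 - 12/(12^3 - 12) = 0.993007. Corrected H = 4.753846 / 0.993007 = 4.787324.
Step 5: Under H0, H ~ chi^2(2); p-value = 0.091295.
Step 6: alpha = 0.1. reject H0.

H = 4.7873, df = 2, p = 0.091295, reject H0.


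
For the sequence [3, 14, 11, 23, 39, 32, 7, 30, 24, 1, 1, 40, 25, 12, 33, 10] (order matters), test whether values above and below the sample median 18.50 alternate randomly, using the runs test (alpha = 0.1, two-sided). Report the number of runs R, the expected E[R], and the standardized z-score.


Step 1: Compute median = 18.50; label A = above, B = below.
Labels in order: BBBAAABAABBAABAB  (n_A = 8, n_B = 8)
Step 2: Count runs R = 9.
Step 3: Under H0 (random ordering), E[R] = 2*n_A*n_B/(n_A+n_B) + 1 = 2*8*8/16 + 1 = 9.0000.
        Var[R] = 2*n_A*n_B*(2*n_A*n_B - n_A - n_B) / ((n_A+n_B)^2 * (n_A+n_B-1)) = 14336/3840 = 3.7333.
        SD[R] = 1.9322.
Step 4: R = E[R], so z = 0 with no continuity correction.
Step 5: Two-sided p-value via normal approximation = 2*(1 - Phi(|z|)) = 1.000000.
Step 6: alpha = 0.1. fail to reject H0.

R = 9, z = 0.0000, p = 1.000000, fail to reject H0.


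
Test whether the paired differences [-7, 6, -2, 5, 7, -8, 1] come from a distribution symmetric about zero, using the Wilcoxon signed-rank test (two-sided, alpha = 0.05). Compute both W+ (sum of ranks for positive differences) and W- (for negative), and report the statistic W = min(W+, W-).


Step 1: Drop any zero differences (none here) and take |d_i|.
|d| = [7, 6, 2, 5, 7, 8, 1]
Step 2: Midrank |d_i| (ties get averaged ranks).
ranks: |7|->5.5, |6|->4, |2|->2, |5|->3, |7|->5.5, |8|->7, |1|->1
Step 3: Attach original signs; sum ranks with positive sign and with negative sign.
W+ = 4 + 3 + 5.5 + 1 = 13.5
W- = 5.5 + 2 + 7 = 14.5
(Check: W+ + W- = 28 should equal n(n+1)/2 = 28.)
Step 4: Test statistic W = min(W+, W-) = 13.5.
Step 5: Ties in |d|, so use the tie-corrected normal approximation.
        E[W] = n(n+1)/4 = 7*8/4 = 14.
        Tie groups: |d|=7 (t=2); sum(t^3 - t) = 6.
        Var[W] = n(n+1)(2n+1)/24 - sum(t^3-t)/48 = 840/24 - 6/48 = 34.875.
        z = (W - E[W]) / sqrt(Var[W]) = (13.5 - 14) / 5.9055 = -0.0847.
        Two-sided p = 2*Phi(z) = 0.932526.
Step 6: alpha = 0.05. fail to reject H0.

W+ = 13.5, W- = 14.5, W = min = 13.5, p = 0.932526, fail to reject H0.


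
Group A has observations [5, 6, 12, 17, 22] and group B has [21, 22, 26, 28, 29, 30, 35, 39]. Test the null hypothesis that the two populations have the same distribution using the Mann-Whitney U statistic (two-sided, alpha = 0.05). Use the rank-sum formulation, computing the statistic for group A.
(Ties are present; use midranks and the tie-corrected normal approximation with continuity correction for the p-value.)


Step 1: Combine and sort all 13 observations; assign midranks.
sorted (value, group): (5,X), (6,X), (12,X), (17,X), (21,Y), (22,X), (22,Y), (26,Y), (28,Y), (29,Y), (30,Y), (35,Y), (39,Y)
ranks: 5->1, 6->2, 12->3, 17->4, 21->5, 22->6.5, 22->6.5, 26->8, 28->9, 29->10, 30->11, 35->12, 39->13
Step 2: Rank sum for X: R1 = 1 + 2 + 3 + 4 + 6.5 = 16.5.
Step 3: U_X = R1 - n1(n1+1)/2 = 16.5 - 5*6/2 = 16.5 - 15 = 1.5.
       U_Y = n1*n2 - U_X = 40 - 1.5 = 38.5.
Step 4: Ties are present, so use the tie-corrected normal approximation (with continuity correction) for the p-value.
Step 5: p-value = 0.008326; compare to alpha = 0.05. reject H0.

U_X = 1.5, p = 0.008326, reject H0 at alpha = 0.05.


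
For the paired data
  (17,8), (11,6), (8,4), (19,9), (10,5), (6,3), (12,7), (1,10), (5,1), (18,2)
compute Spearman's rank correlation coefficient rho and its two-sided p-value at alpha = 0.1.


Step 1: Rank x and y separately (midranks; no ties here).
rank(x): 17->8, 11->6, 8->4, 19->10, 10->5, 6->3, 12->7, 1->1, 5->2, 18->9
rank(y): 8->8, 6->6, 4->4, 9->9, 5->5, 3->3, 7->7, 10->10, 1->1, 2->2
Step 2: d_i = R_x(i) - R_y(i); compute d_i^2.
  (8-8)^2=0, (6-6)^2=0, (4-4)^2=0, (10-9)^2=1, (5-5)^2=0, (3-3)^2=0, (7-7)^2=0, (1-10)^2=81, (2-1)^2=1, (9-2)^2=49
sum(d^2) = 132.
Step 3: rho = 1 - 6*132 / (10*(10^2 - 1)) = 1 - 792/990 = 0.200000.
Step 4: Under H0, t = rho * sqrt((n-2)/(1-rho^2)) = 0.5774 ~ t(8).
Step 5: Two-sided p-value from the t-distribution with 8 df = 0.579584.
Step 6: alpha = 0.1. fail to reject H0.

rho = 0.2000, p = 0.579584, fail to reject H0 at alpha = 0.1.


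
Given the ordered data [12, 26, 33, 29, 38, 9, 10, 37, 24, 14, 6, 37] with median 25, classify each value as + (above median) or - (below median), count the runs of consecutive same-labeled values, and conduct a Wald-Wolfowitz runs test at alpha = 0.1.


Step 1: Compute median = 25; label A = above, B = below.
Labels in order: BAAAABBABBBA  (n_A = 6, n_B = 6)
Step 2: Count runs R = 6.
Step 3: Under H0 (random ordering), E[R] = 2*n_A*n_B/(n_A+n_B) + 1 = 2*6*6/12 + 1 = 7.0000.
        Var[R] = 2*n_A*n_B*(2*n_A*n_B - n_A - n_B) / ((n_A+n_B)^2 * (n_A+n_B-1)) = 4320/1584 = 2.7273.
        SD[R] = 1.6514.
Step 4: Continuity-corrected z = (R + 0.5 - E[R]) / SD[R] = (6 + 0.5 - 7.0000) / 1.6514 = -0.3028.
Step 5: Two-sided p-value via normal approximation = 2*(1 - Phi(|z|)) = 0.762069.
Step 6: alpha = 0.1. fail to reject H0.

R = 6, z = -0.3028, p = 0.762069, fail to reject H0.


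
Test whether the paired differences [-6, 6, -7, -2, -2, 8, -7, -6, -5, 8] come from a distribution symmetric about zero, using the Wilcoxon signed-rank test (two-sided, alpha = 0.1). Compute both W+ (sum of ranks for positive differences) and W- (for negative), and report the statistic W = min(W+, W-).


Step 1: Drop any zero differences (none here) and take |d_i|.
|d| = [6, 6, 7, 2, 2, 8, 7, 6, 5, 8]
Step 2: Midrank |d_i| (ties get averaged ranks).
ranks: |6|->5, |6|->5, |7|->7.5, |2|->1.5, |2|->1.5, |8|->9.5, |7|->7.5, |6|->5, |5|->3, |8|->9.5
Step 3: Attach original signs; sum ranks with positive sign and with negative sign.
W+ = 5 + 9.5 + 9.5 = 24
W- = 5 + 7.5 + 1.5 + 1.5 + 7.5 + 5 + 3 = 31
(Check: W+ + W- = 55 should equal n(n+1)/2 = 55.)
Step 4: Test statistic W = min(W+, W-) = 24.
Step 5: Ties in |d|, so use the tie-corrected normal approximation.
        E[W] = n(n+1)/4 = 10*11/4 = 27.5.
        Tie groups: |d|=2 (t=2), |d|=6 (t=3), |d|=7 (t=2), |d|=8 (t=2); sum(t^3 - t) = 42.
        Var[W] = n(n+1)(2n+1)/24 - sum(t^3-t)/48 = 2310/24 - 42/48 = 95.375.
        z = (W - E[W]) / sqrt(Var[W]) = (24 - 27.5) / 9.7660 = -0.3584.
        Two-sided p = 2*Phi(z) = 0.720055.
Step 6: alpha = 0.1. fail to reject H0.

W+ = 24, W- = 31, W = min = 24, p = 0.720055, fail to reject H0.


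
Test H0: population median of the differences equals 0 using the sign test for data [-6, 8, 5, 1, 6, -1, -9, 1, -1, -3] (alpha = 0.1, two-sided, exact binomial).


Step 1: Discard zero differences. Original n = 10; n_eff = number of nonzero differences = 10.
Nonzero differences (with sign): -6, +8, +5, +1, +6, -1, -9, +1, -1, -3
Step 2: Count signs: positive = 5, negative = 5.
Step 3: Under H0: P(positive) = 0.5, so the number of positives S ~ Bin(10, 0.5).
Step 4: Two-sided exact p-value = sum of Bin(10,0.5) probabilities at or below the observed probability = 1.000000.
Step 5: alpha = 0.1. fail to reject H0.

n_eff = 10, pos = 5, neg = 5, p = 1.000000, fail to reject H0.


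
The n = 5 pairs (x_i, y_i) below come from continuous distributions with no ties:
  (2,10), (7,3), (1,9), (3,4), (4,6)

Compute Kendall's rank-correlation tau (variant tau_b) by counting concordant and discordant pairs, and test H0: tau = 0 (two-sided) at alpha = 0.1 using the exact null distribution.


Step 1: Enumerate the 10 unordered pairs (i,j) with i<j and classify each by sign(x_j-x_i) * sign(y_j-y_i).
  (1,2):dx=+5,dy=-7->D; (1,3):dx=-1,dy=-1->C; (1,4):dx=+1,dy=-6->D; (1,5):dx=+2,dy=-4->D
  (2,3):dx=-6,dy=+6->D; (2,4):dx=-4,dy=+1->D; (2,5):dx=-3,dy=+3->D; (3,4):dx=+2,dy=-5->D
  (3,5):dx=+3,dy=-3->D; (4,5):dx=+1,dy=+2->C
Step 2: C = 2, D = 8, total pairs = 10.
Step 3: tau = (C - D)/(n(n-1)/2) = (2 - 8)/10 = -0.600000.
Step 4: Exact two-sided p-value (enumerate n! = 120 permutations of y under H0): p = 0.233333.
Step 5: alpha = 0.1. fail to reject H0.

tau_b = -0.6000 (C=2, D=8), p = 0.233333, fail to reject H0.
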